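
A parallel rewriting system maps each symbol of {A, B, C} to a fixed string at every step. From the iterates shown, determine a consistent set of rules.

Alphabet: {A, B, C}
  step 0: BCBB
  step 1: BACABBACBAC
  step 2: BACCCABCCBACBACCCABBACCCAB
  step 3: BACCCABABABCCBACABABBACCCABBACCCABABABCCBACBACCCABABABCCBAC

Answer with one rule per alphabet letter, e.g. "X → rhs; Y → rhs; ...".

  step 2 ⇒ step 3: BACCCABCCBACBACCCABBACCCAB ⇒ BAC·CC·AB·AB·AB·CC·BAC·AB·AB·BAC·CC·AB·BAC·CC·AB·AB·AB·CC·BAC·BAC·CC·AB·AB·AB·CC·BAC
    A ↦ CC
    B ↦ BAC
    C ↦ AB

A->CC, B->BAC, C->AB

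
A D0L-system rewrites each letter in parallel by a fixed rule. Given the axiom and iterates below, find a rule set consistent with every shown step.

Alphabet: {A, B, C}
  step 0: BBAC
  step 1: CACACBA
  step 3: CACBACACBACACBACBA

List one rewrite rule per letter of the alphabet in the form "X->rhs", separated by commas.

  step 0 ⇒ step 1: BBAC ⇒ CA·CA·C·BA
    A ↦ C
    B ↦ CA
    C ↦ BA

A->C, B->CA, C->BA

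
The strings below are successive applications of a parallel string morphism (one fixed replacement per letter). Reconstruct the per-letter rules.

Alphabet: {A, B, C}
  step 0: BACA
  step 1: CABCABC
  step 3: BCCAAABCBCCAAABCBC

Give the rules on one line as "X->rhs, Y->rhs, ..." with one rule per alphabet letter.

  step 0 ⇒ step 1: BACA ⇒ CA·BC·A·BC
    A ↦ BC
    B ↦ CA
    C ↦ A

A->BC, B->CA, C->A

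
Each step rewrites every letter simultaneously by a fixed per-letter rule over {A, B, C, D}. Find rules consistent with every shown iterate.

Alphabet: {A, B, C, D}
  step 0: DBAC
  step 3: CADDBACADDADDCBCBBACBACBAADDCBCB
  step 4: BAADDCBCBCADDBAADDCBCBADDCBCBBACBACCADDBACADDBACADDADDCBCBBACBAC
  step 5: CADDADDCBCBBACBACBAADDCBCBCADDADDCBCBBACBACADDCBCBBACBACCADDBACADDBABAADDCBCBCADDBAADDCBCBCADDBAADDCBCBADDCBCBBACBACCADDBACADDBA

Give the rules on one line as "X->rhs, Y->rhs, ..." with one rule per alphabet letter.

  step 4 ⇒ step 5: BAADDCBCBCADDBAADDCBCBADDCBCBBACBACCADDBACADDBACADDADDCBCBBACBAC ⇒ C·ADD·ADD·CB·CB·BA·C·BA·C·BA·ADD·CB·CB·C·ADD·ADD·CB·CB·BA·C·BA·C·ADD·CB·CB·BA·C·BA·C·C·ADD·BA·C·ADD·BA·BA·ADD·CB·CB·C·ADD·BA·ADD·CB·CB·C·ADD·BA·ADD·CB·CB·ADD·CB·CB·BA·C·BA·C·C·ADD·BA·C·ADD·BA
    A ↦ ADD
    B ↦ C
    C ↦ BA
    D ↦ CB

A->ADD, B->C, C->BA, D->CB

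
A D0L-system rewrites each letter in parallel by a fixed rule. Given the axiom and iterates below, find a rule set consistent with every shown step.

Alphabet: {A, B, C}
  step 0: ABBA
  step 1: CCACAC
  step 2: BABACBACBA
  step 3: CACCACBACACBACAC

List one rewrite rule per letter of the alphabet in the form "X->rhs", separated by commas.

  step 2 ⇒ step 3: BABACBACBA ⇒ CA·C·CA·C·BA·CA·C·BA·CA·C
    A ↦ C
    B ↦ CA
    C ↦ BA

A->C, B->CA, C->BA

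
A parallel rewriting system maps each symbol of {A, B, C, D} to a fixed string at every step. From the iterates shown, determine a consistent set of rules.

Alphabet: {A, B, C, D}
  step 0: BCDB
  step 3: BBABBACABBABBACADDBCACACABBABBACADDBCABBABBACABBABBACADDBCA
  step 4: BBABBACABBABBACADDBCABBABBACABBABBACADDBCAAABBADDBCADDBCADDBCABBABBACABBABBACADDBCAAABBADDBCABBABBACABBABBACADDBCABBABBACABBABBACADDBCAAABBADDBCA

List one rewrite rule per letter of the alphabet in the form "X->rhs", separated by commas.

A->CA, B->BBA, C->DDB, D->A

  step 3 ⇒ step 4: BBABBACABBABBACADDBCACACABBABBACADDBCABBABBACABBABBACADDBCA ⇒ BBA·BBA·CA·BBA·BBA·CA·DDB·CA·BBA·BBA·CA·BBA·BBA·CA·DDB·CA·A·A·BBA·DDB·CA·DDB·CA·DDB·CA·BBA·BBA·CA·BBA·BBA·CA·DDB·CA·A·A·BBA·DDB·CA·BBA·BBA·CA·BBA·BBA·CA·DDB·CA·BBA·BBA·CA·BBA·BBA·CA·DDB·CA·A·A·BBA·DDB·CA
    A ↦ CA
    B ↦ BBA
    C ↦ DDB
    D ↦ A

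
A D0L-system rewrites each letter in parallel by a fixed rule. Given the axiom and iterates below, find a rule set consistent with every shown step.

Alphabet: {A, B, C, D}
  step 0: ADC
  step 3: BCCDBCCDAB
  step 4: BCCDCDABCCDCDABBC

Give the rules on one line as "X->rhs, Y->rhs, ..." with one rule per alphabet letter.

  step 3 ⇒ step 4: BCCDBCCDAB ⇒ BC·CD·CD·A·BC·CD·CD·A·B·BC
    A ↦ B
    B ↦ BC
    C ↦ CD
    D ↦ A

A->B, B->BC, C->CD, D->A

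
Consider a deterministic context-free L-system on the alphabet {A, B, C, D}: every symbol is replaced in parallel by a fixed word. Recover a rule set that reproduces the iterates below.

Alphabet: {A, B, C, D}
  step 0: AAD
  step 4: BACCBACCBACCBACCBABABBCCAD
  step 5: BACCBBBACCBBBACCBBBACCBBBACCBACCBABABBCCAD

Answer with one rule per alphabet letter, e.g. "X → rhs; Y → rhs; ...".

  step 4 ⇒ step 5: BACCBACCBACCBACCBABABBCCAD ⇒ BA·CC·B·B·BA·CC·B·B·BA·CC·B·B·BA·CC·B·B·BA·CC·BA·CC·BA·BA·B·B·CC·AD
    A ↦ CC
    B ↦ BA
    C ↦ B
    D ↦ AD

A->CC, B->BA, C->B, D->AD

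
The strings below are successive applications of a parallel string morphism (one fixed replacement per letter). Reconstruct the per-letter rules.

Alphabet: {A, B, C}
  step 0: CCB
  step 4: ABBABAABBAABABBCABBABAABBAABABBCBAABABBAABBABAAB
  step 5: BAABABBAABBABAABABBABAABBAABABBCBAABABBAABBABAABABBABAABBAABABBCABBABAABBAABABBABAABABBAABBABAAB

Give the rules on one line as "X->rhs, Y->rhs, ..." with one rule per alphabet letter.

A->BA, B->AB, C->BC

  step 4 ⇒ step 5: ABBABAABBAABABBCABBABAABBAABABBCBAABABBAABBABAAB ⇒ BA·AB·AB·BA·AB·BA·BA·AB·AB·BA·BA·AB·BA·AB·AB·BC·BA·AB·AB·BA·AB·BA·BA·AB·AB·BA·BA·AB·BA·AB·AB·BC·AB·BA·BA·AB·BA·AB·AB·BA·BA·AB·AB·BA·AB·BA·BA·AB
    A ↦ BA
    B ↦ AB
    C ↦ BC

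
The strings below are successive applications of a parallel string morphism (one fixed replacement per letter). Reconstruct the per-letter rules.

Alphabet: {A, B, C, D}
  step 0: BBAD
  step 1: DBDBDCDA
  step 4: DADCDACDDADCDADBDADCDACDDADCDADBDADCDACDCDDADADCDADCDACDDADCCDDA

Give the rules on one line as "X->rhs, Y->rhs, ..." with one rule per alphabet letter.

  step 0 ⇒ step 1: BBAD ⇒ DB·DB·DC·DA
    A ↦ DC
    B ↦ DB
    D ↦ DA
    C ↦ CD  (constrained at step 1)

A->DC, B->DB, C->CD, D->DA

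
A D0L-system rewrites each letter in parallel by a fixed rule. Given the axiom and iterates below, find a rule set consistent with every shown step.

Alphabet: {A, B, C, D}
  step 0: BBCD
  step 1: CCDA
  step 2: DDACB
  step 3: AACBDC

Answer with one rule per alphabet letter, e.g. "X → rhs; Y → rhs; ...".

  step 2 ⇒ step 3: DDACB ⇒ A·A·CB·D·C
    A ↦ CB
    B ↦ C
    C ↦ D
    D ↦ A

A->CB, B->C, C->D, D->A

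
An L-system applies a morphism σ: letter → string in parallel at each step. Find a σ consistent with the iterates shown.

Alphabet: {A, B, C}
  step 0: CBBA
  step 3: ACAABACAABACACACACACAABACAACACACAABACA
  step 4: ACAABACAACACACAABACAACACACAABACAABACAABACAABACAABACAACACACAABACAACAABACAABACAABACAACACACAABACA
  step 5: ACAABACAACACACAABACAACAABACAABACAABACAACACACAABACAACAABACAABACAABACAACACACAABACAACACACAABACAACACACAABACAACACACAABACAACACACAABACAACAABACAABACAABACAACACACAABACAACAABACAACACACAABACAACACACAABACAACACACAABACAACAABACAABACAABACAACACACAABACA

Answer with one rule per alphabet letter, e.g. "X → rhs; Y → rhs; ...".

  step 4 ⇒ step 5: ACAABACAACACACAABACAACACACAABACAABACAABACAABACAABACAACACACAABACAACAABACAABACAABACAACACACAABACA ⇒ ACA·AB·ACA·ACA·C·ACA·AB·ACA·ACA·AB·ACA·AB·ACA·AB·ACA·ACA·C·ACA·AB·ACA·ACA·AB·ACA·AB·ACA·AB·ACA·ACA·C·ACA·AB·ACA·ACA·C·ACA·AB·ACA·ACA·C·ACA·AB·ACA·ACA·C·ACA·AB·ACA·ACA·C·ACA·AB·ACA·ACA·AB·ACA·AB·ACA·AB·ACA·ACA·C·ACA·AB·ACA·ACA·AB·ACA·ACA·C·ACA·AB·ACA·ACA·C·ACA·AB·ACA·ACA·C·ACA·AB·ACA·ACA·AB·ACA·AB·ACA·AB·ACA·ACA·C·ACA·AB·ACA
    A ↦ ACA
    B ↦ C
    C ↦ AB

A->ACA, B->C, C->AB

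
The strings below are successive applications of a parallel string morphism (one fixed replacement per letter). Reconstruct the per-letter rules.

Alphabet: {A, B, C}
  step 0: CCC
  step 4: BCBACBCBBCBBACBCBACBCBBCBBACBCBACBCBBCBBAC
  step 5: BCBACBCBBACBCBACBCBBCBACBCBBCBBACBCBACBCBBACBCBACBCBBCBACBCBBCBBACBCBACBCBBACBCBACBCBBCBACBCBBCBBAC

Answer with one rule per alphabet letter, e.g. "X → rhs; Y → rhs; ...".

A->B, B->BCB, C->AC

  step 4 ⇒ step 5: BCBACBCBBCBBACBCBACBCBBCBBACBCBACBCBBCBBAC ⇒ BCB·AC·BCB·B·AC·BCB·AC·BCB·BCB·AC·BCB·BCB·B·AC·BCB·AC·BCB·B·AC·BCB·AC·BCB·BCB·AC·BCB·BCB·B·AC·BCB·AC·BCB·B·AC·BCB·AC·BCB·BCB·AC·BCB·BCB·B·AC
    A ↦ B
    B ↦ BCB
    C ↦ AC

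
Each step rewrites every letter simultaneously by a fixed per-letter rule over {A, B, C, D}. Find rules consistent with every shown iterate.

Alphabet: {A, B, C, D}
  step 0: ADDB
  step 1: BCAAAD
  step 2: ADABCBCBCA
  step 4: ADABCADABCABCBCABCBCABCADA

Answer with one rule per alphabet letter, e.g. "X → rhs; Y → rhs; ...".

  step 1 ⇒ step 2: BCAAAD ⇒ AD·A·BC·BC·BC·A
    A ↦ BC
    B ↦ AD
    C ↦ A
    D ↦ A

A->BC, B->AD, C->A, D->A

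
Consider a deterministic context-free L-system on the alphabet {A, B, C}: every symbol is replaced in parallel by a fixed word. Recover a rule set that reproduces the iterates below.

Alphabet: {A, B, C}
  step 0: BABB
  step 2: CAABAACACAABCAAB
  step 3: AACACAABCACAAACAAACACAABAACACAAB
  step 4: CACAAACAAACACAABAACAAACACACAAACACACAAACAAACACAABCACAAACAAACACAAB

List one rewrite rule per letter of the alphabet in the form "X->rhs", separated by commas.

  step 3 ⇒ step 4: AACACAABCACAAACAAACACAABAACACAAB ⇒ CA·CA·AA·CA·AA·CA·CA·AB·AA·CA·AA·CA·CA·CA·AA·CA·CA·CA·AA·CA·AA·CA·CA·AB·CA·CA·AA·CA·AA·CA·CA·AB
    A ↦ CA
    B ↦ AB
    C ↦ AA

A->CA, B->AB, C->AA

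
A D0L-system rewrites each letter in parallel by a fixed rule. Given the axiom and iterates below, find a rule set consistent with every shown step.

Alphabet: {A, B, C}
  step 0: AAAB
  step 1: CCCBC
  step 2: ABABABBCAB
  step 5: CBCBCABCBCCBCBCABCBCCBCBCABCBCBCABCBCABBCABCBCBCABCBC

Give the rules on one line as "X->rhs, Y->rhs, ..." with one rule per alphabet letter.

A->C, B->BC, C->AB

  step 1 ⇒ step 2: CCCBC ⇒ AB·AB·AB·BC·AB
    B ↦ BC
    C ↦ AB
  step 0 ⇒ step 1: AAAB ⇒ C·C·C·BC
    A ↦ C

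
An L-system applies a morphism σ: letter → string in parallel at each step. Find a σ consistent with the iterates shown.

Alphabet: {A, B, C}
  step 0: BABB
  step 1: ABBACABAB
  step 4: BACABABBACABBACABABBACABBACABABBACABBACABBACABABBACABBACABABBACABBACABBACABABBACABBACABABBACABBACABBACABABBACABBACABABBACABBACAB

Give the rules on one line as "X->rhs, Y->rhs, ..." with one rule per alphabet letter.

  step 0 ⇒ step 1: BABB ⇒ AB·BAC·AB·AB
    A ↦ BAC
    B ↦ AB
    C ↦ AB  (constrained at step 1)

A->BAC, B->AB, C->AB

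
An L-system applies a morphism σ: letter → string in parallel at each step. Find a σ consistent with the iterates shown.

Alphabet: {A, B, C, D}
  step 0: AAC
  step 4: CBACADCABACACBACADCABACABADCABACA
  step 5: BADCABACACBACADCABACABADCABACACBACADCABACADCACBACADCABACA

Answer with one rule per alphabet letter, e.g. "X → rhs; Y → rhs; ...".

  step 4 ⇒ step 5: CBACADCABACACBACADCABACABADCABACA ⇒ BA·D·CA·BA·CA·C·BA·CA·D·CA·BA·CA·BA·D·CA·BA·CA·C·BA·CA·D·CA·BA·CA·D·CA·C·BA·CA·D·CA·BA·CA
    A ↦ CA
    B ↦ D
    C ↦ BA
    D ↦ C

A->CA, B->D, C->BA, D->C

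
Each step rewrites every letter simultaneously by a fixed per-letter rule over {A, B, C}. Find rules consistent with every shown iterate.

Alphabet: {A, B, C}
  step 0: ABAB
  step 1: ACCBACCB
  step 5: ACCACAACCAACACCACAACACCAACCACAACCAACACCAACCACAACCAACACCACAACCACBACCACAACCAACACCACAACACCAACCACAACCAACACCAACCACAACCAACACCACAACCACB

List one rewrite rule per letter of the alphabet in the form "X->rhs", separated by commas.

  step 0 ⇒ step 1: ABAB ⇒ AC·CB·AC·CB
    A ↦ AC
    B ↦ CB
    C ↦ CA  (constrained at step 1)

A->AC, B->CB, C->CA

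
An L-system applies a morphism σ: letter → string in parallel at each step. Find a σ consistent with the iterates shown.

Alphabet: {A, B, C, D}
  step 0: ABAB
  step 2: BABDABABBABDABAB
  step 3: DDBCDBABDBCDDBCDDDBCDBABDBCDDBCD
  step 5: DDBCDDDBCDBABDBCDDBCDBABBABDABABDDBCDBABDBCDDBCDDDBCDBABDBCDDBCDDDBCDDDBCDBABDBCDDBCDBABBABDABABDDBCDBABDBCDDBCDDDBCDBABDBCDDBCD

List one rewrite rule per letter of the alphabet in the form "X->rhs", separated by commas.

  step 2 ⇒ step 3: BABDABABBABDABAB ⇒ D·DBC·D·BAB·DBC·D·DBC·D·D·DBC·D·BAB·DBC·D·DBC·D
    A ↦ DBC
    B ↦ D
    D ↦ BAB
    C ↦ A  (constrained at step 3)

A->DBC, B->D, C->A, D->BAB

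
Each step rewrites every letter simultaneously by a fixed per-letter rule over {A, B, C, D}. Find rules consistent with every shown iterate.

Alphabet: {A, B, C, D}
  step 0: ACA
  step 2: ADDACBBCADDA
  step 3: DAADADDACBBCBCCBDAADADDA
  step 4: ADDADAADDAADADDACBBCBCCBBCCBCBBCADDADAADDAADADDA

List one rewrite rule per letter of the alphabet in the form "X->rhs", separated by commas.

A->DA, B->BC, C->CB, D->AD

  step 3 ⇒ step 4: DAADADDACBBCBCCBDAADADDA ⇒ AD·DA·DA·AD·DA·AD·AD·DA·CB·BC·BC·CB·BC·CB·CB·BC·AD·DA·DA·AD·DA·AD·AD·DA
    A ↦ DA
    B ↦ BC
    C ↦ CB
    D ↦ AD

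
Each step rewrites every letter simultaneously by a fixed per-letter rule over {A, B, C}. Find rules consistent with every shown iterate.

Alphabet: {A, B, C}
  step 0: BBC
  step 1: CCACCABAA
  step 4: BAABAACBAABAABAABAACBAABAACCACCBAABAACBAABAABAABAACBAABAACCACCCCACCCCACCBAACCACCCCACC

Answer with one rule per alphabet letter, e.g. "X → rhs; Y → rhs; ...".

  step 0 ⇒ step 1: BBC ⇒ CCA·CCA·BAA
    B ↦ CCA
    C ↦ BAA
    A ↦ C  (constrained at step 1)

A->C, B->CCA, C->BAA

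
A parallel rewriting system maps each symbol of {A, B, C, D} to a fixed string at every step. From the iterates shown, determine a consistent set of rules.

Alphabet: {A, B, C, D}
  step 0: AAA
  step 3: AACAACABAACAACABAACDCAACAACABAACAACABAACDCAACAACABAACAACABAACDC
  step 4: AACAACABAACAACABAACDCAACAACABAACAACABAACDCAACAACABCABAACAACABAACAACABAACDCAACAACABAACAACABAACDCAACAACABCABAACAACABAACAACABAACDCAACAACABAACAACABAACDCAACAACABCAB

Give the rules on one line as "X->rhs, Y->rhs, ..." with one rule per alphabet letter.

  step 3 ⇒ step 4: AACAACABAACAACABAACDCAACAACABAACAACABAACDCAACAACABAACAACABAACDC ⇒ AAC·AAC·AB·AAC·AAC·AB·AAC·DC·AAC·AAC·AB·AAC·AAC·AB·AAC·DC·AAC·AAC·AB·C·AB·AAC·AAC·AB·AAC·AAC·AB·AAC·DC·AAC·AAC·AB·AAC·AAC·AB·AAC·DC·AAC·AAC·AB·C·AB·AAC·AAC·AB·AAC·AAC·AB·AAC·DC·AAC·AAC·AB·AAC·AAC·AB·AAC·DC·AAC·AAC·AB·C·AB
    A ↦ AAC
    B ↦ DC
    C ↦ AB
    D ↦ C

A->AAC, B->DC, C->AB, D->C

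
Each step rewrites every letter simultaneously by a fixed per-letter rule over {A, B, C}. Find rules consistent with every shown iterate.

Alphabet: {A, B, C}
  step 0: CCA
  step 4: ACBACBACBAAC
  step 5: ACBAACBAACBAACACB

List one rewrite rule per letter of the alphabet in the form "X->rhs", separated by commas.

A->AC, B->A, C->B

  step 4 ⇒ step 5: ACBACBACBAAC ⇒ AC·B·A·AC·B·A·AC·B·A·AC·AC·B
    A ↦ AC
    B ↦ A
    C ↦ B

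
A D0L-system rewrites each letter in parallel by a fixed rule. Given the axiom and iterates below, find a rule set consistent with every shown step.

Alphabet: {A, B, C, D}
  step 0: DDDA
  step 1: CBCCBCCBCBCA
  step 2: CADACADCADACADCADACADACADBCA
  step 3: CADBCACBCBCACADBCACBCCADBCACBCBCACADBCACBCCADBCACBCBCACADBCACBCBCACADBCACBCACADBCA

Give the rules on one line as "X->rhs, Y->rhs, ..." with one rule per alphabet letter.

A->BCA, B->A, C->CAD, D->CBC

  step 2 ⇒ step 3: CADACADCADACADCADACADACADBCA ⇒ CAD·BCA·CBC·BCA·CAD·BCA·CBC·CAD·BCA·CBC·BCA·CAD·BCA·CBC·CAD·BCA·CBC·BCA·CAD·BCA·CBC·BCA·CAD·BCA·CBC·A·CAD·BCA
    A ↦ BCA
    B ↦ A
    C ↦ CAD
    D ↦ CBC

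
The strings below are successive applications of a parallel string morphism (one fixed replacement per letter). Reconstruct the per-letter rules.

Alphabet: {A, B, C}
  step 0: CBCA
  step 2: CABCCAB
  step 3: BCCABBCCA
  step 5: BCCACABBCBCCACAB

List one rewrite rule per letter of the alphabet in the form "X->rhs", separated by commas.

A->C, B->CA, C->B

  step 2 ⇒ step 3: CABCCAB ⇒ B·C·CA·B·B·C·CA
    A ↦ C
    B ↦ CA
    C ↦ B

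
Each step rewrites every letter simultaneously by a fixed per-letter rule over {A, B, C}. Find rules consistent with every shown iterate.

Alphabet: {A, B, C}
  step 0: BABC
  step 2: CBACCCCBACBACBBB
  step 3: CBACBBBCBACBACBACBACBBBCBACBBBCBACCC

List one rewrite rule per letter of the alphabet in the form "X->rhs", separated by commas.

  step 2 ⇒ step 3: CBACCCCBACBACBBB ⇒ CBA·C·BBB·CBA·CBA·CBA·CBA·C·BBB·CBA·C·BBB·CBA·C·C·C
    A ↦ BBB
    B ↦ C
    C ↦ CBA

A->BBB, B->C, C->CBA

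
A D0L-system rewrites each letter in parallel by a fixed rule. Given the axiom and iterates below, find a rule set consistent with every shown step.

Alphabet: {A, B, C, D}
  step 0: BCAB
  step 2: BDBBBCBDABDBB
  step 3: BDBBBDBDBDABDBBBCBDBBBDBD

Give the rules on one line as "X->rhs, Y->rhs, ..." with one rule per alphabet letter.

  step 2 ⇒ step 3: BDBBBCBDABDBB ⇒ BD·BB·BD·BD·BD·A·BD·BB·BC·BD·BB·BD·BD
    A ↦ BC
    B ↦ BD
    C ↦ A
    D ↦ BB

A->BC, B->BD, C->A, D->BB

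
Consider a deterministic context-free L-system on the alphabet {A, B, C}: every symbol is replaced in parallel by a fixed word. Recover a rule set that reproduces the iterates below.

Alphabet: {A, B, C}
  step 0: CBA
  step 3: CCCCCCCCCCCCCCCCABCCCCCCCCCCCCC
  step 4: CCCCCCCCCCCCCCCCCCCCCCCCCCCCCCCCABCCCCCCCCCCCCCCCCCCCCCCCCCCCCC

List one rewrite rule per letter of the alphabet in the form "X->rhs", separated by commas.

A->ABC, B->CC, C->CC

  step 3 ⇒ step 4: CCCCCCCCCCCCCCCCABCCCCCCCCCCCCC ⇒ CC·CC·CC·CC·CC·CC·CC·CC·CC·CC·CC·CC·CC·CC·CC·CC·ABC·CC·CC·CC·CC·CC·CC·CC·CC·CC·CC·CC·CC·CC·CC
    A ↦ ABC
    B ↦ CC
    C ↦ CC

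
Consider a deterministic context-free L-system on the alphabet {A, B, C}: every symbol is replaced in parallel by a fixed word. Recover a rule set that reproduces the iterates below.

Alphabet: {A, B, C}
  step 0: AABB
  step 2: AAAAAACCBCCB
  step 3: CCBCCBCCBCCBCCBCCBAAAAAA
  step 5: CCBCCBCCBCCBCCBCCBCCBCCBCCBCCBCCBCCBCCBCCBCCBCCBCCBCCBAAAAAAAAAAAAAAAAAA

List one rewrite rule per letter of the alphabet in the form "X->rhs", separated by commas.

  step 2 ⇒ step 3: AAAAAACCBCCB ⇒ CCB·CCB·CCB·CCB·CCB·CCB·A·A·A·A·A·A
    A ↦ CCB
    B ↦ A
    C ↦ A

A->CCB, B->A, C->A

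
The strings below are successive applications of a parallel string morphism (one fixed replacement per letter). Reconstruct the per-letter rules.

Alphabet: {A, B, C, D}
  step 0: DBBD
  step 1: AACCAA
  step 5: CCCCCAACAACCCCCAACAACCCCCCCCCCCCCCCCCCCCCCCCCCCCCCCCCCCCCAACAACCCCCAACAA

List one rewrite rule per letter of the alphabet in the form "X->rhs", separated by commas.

A->BD, B->C, C->CC, D->AA

  step 0 ⇒ step 1: DBBD ⇒ AA·C·C·AA
    B ↦ C
    D ↦ AA
    A ↦ BD  (constrained at step 1)
    C ↦ CC  (constrained at step 1)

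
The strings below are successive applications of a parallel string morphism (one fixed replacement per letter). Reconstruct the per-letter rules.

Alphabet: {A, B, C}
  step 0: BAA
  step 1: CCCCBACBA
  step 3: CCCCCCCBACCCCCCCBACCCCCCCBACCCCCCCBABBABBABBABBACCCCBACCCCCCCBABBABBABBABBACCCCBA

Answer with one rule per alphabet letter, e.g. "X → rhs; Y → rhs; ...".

  step 0 ⇒ step 1: BAA ⇒ CCC·CBA·CBA
    A ↦ CBA
    B ↦ CCC
    C ↦ BBA  (constrained at step 1)

A->CBA, B->CCC, C->BBA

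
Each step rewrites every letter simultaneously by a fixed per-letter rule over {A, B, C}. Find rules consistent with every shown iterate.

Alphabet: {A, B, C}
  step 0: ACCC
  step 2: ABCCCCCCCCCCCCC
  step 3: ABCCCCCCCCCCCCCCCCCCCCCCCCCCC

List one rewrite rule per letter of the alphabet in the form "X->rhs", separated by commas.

  step 2 ⇒ step 3: ABCCCCCCCCCCCCC ⇒ AB·C·CC·CC·CC·CC·CC·CC·CC·CC·CC·CC·CC·CC·CC
    A ↦ AB
    B ↦ C
    C ↦ CC

A->AB, B->C, C->CC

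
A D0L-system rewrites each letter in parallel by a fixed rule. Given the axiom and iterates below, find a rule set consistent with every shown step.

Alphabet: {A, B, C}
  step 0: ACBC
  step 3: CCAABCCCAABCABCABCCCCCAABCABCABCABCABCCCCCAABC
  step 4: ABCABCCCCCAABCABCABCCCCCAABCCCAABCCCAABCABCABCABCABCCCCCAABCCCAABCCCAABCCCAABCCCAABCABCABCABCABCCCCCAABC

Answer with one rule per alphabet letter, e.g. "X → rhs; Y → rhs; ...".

A->CC, B->A, C->ABC

  step 3 ⇒ step 4: CCAABCCCAABCABCABCCCCCAABCABCABCABCABCCCCCAABC ⇒ ABC·ABC·CC·CC·A·ABC·ABC·ABC·CC·CC·A·ABC·CC·A·ABC·CC·A·ABC·ABC·ABC·ABC·ABC·CC·CC·A·ABC·CC·A·ABC·CC·A·ABC·CC·A·ABC·CC·A·ABC·ABC·ABC·ABC·ABC·CC·CC·A·ABC
    A ↦ CC
    B ↦ A
    C ↦ ABC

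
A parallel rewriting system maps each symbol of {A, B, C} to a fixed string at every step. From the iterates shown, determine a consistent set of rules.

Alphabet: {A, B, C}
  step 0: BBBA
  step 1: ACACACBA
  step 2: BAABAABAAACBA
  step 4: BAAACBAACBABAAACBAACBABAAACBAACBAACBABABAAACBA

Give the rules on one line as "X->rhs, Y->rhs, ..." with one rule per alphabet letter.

  step 1 ⇒ step 2: ACACACBA ⇒ BA·A·BA·A·BA·A·AC·BA
    A ↦ BA
    B ↦ AC
    C ↦ A

A->BA, B->AC, C->A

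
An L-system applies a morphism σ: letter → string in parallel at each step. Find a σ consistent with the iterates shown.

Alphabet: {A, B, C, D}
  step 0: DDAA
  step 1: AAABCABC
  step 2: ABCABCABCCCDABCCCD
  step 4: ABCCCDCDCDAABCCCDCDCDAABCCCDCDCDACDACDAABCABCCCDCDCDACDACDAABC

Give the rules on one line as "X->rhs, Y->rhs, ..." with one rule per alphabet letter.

A->ABC, B->C, C->CD, D->A

  step 1 ⇒ step 2: AAABCABC ⇒ ABC·ABC·ABC·C·CD·ABC·C·CD
    A ↦ ABC
    B ↦ C
    C ↦ CD
  step 0 ⇒ step 1: DDAA ⇒ A·A·ABC·ABC
    D ↦ A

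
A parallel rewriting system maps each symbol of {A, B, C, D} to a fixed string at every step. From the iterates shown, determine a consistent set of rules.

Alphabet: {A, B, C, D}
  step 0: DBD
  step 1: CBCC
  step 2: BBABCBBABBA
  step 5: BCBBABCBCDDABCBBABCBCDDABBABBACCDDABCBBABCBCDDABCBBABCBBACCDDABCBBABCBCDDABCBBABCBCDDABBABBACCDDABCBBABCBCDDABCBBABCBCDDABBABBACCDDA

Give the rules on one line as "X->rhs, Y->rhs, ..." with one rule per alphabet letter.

  step 1 ⇒ step 2: CBCC ⇒ BBA·BC·BBA·BBA
    B ↦ BC
    C ↦ BBA
    A ↦ DDA  (constrained at step 2)
  step 0 ⇒ step 1: DBD ⇒ C·BC·C
    D ↦ C

A->DDA, B->BC, C->BBA, D->C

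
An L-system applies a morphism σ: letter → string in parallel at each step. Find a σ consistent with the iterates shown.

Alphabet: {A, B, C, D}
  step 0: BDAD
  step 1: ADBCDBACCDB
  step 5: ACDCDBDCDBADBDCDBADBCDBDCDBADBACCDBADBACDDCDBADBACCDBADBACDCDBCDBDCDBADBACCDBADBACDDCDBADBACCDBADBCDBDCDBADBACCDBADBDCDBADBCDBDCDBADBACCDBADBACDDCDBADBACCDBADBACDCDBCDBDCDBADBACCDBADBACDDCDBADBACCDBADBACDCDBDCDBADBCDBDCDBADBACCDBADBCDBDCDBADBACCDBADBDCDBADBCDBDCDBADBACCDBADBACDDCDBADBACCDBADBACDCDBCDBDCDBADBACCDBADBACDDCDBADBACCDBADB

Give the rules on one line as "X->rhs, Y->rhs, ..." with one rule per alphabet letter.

A->AC, B->ADB, C->D, D->CDB

  step 0 ⇒ step 1: BDAD ⇒ ADB·CDB·AC·CDB
    A ↦ AC
    B ↦ ADB
    D ↦ CDB
    C ↦ D  (constrained at step 1)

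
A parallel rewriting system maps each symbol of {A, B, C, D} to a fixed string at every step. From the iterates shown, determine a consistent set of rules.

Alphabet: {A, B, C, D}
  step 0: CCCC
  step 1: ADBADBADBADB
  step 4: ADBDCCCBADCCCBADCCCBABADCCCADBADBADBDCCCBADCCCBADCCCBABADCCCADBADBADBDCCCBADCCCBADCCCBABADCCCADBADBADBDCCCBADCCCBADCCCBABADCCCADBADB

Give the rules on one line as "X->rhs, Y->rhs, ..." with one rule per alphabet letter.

  step 0 ⇒ step 1: CCCC ⇒ ADB·ADB·ADB·ADB
    C ↦ ADB
    A ↦ DCC  (constrained at step 1)
    B ↦ BA  (constrained at step 1)
    D ↦ C  (constrained at step 1)

A->DCC, B->BA, C->ADB, D->C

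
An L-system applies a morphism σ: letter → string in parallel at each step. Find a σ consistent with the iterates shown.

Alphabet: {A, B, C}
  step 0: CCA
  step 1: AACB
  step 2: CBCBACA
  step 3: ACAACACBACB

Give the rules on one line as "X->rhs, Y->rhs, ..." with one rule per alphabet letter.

A->CB, B->CA, C->A

  step 2 ⇒ step 3: CBCBACA ⇒ A·CA·A·CA·CB·A·CB
    A ↦ CB
    B ↦ CA
    C ↦ A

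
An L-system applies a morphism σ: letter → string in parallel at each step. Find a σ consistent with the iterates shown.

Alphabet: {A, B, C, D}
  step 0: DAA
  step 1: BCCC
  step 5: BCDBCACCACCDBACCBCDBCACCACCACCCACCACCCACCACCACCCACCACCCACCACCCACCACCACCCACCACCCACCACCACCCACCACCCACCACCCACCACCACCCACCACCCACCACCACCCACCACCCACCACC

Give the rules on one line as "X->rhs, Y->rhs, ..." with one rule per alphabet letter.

  step 0 ⇒ step 1: DAA ⇒ BC·C·C
    A ↦ C
    D ↦ BC
    B ↦ DB  (constrained at step 1)
    C ↦ ACC  (constrained at step 1)

A->C, B->DB, C->ACC, D->BC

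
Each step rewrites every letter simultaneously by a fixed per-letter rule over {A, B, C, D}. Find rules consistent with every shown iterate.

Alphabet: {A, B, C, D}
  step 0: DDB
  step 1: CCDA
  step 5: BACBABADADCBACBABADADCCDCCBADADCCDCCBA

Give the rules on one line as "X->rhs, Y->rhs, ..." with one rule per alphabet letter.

A->DC, B->DA, C->BA, D->C

  step 0 ⇒ step 1: DDB ⇒ C·C·DA
    B ↦ DA
    D ↦ C
    A ↦ DC  (constrained at step 1)
    C ↦ BA  (constrained at step 1)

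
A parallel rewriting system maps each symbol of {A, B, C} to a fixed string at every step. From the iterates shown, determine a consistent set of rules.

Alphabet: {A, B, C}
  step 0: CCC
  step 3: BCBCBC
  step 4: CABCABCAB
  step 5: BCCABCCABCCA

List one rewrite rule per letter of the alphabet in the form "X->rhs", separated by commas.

  step 4 ⇒ step 5: CABCABCAB ⇒ B·C·CA·B·C·CA·B·C·CA
    A ↦ C
    B ↦ CA
    C ↦ B

A->C, B->CA, C->B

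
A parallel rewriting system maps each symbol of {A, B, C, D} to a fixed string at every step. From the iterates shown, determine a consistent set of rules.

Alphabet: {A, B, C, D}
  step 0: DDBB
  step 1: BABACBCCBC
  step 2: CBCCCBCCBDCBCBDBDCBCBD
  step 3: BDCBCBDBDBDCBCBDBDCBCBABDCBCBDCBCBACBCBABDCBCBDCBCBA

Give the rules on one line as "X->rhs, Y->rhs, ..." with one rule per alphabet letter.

A->C, B->CBC, C->BD, D->BA

  step 2 ⇒ step 3: CBCCCBCCBDCBCBDBDCBCBD ⇒ BD·CBC·BD·BD·BD·CBC·BD·BD·CBC·BA·BD·CBC·BD·CBC·BA·CBC·BA·BD·CBC·BD·CBC·BA
    B ↦ CBC
    C ↦ BD
    D ↦ BA
  step 1 ⇒ step 2: BABACBCCBC ⇒ CBC·C·CBC·C·BD·CBC·BD·BD·CBC·BD
    A ↦ C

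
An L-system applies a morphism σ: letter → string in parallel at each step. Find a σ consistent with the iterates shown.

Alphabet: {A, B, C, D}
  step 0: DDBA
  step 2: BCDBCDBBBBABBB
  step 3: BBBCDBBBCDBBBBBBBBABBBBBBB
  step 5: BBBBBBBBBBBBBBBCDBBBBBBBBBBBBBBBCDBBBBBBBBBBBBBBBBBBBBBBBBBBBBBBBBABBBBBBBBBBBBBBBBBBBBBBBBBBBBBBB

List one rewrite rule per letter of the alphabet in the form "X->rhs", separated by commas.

A->AB, B->BB, C->B, D->CD

  step 2 ⇒ step 3: BCDBCDBBBBABBB ⇒ BB·B·CD·BB·B·CD·BB·BB·BB·BB·AB·BB·BB·BB
    A ↦ AB
    B ↦ BB
    C ↦ B
    D ↦ CD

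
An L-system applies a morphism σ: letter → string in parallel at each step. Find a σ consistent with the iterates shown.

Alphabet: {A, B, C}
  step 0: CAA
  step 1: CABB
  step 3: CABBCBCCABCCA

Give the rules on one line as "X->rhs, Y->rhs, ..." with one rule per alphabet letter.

  step 0 ⇒ step 1: CAA ⇒ CA·B·B
    A ↦ B
    C ↦ CA
    B ↦ BC  (constrained at step 1)

A->B, B->BC, C->CA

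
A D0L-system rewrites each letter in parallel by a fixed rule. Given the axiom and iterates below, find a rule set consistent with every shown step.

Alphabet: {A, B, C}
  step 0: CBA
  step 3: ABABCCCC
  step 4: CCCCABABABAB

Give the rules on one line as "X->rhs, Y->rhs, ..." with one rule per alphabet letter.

  step 3 ⇒ step 4: ABABCCCC ⇒ C·C·C·C·AB·AB·AB·AB
    A ↦ C
    B ↦ C
    C ↦ AB

A->C, B->C, C->AB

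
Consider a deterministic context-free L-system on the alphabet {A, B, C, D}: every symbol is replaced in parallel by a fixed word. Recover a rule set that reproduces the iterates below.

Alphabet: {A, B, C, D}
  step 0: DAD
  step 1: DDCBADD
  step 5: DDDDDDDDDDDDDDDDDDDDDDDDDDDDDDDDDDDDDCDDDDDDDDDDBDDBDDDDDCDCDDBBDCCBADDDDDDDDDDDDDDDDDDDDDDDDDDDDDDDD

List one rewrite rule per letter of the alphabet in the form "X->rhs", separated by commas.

  step 0 ⇒ step 1: DAD ⇒ DD·CBA·DD
    A ↦ CBA
    D ↦ DD
    B ↦ DC  (constrained at step 1)
    C ↦ B  (constrained at step 1)

A->CBA, B->DC, C->B, D->DD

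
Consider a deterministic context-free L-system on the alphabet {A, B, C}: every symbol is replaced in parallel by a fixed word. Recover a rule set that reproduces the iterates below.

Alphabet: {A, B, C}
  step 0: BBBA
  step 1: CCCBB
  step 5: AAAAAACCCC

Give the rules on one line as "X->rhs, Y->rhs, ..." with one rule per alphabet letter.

  step 0 ⇒ step 1: BBBA ⇒ C·C·C·BB
    A ↦ BB
    B ↦ C
    C ↦ A  (constrained at step 1)

A->BB, B->C, C->A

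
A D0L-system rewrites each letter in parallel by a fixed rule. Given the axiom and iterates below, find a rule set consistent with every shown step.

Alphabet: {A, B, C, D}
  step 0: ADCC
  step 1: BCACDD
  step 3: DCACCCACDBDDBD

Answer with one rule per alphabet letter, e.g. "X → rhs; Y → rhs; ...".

  step 0 ⇒ step 1: ADCC ⇒ B·CAC·D·D
    A ↦ B
    C ↦ D
    D ↦ CAC
    B ↦ C  (constrained at step 1)

A->B, B->C, C->D, D->CAC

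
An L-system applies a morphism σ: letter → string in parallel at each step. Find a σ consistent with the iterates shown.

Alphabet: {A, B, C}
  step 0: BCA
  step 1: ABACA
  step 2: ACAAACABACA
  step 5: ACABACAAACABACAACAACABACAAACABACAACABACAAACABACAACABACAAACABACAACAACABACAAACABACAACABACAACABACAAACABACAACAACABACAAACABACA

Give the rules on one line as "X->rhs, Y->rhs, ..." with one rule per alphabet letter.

  step 1 ⇒ step 2: ABACA ⇒ ACA·A·ACA·B·ACA
    A ↦ ACA
    B ↦ A
    C ↦ B

A->ACA, B->A, C->B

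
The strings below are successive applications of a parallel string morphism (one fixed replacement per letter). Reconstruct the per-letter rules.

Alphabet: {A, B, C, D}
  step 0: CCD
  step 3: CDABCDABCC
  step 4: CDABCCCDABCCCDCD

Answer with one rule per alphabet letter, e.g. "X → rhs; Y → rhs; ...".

  step 3 ⇒ step 4: CDABCDABCC ⇒ CD·A·B·CC·CD·A·B·CC·CD·CD
    A ↦ B
    B ↦ CC
    C ↦ CD
    D ↦ A

A->B, B->CC, C->CD, D->A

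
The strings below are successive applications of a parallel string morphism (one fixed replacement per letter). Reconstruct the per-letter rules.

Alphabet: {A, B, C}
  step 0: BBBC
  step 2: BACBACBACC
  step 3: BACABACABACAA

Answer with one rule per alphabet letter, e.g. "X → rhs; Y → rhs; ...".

  step 2 ⇒ step 3: BACBACBACC ⇒ BA·C·A·BA·C·A·BA·C·A·A
    A ↦ C
    B ↦ BA
    C ↦ A

A->C, B->BA, C->A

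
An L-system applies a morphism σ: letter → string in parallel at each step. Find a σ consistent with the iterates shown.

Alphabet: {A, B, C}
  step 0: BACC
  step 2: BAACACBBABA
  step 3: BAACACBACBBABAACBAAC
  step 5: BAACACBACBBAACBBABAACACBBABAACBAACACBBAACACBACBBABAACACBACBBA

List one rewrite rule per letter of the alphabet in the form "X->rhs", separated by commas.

  step 2 ⇒ step 3: BAACACBBABA ⇒ BA·AC·AC·B·AC·B·BA·BA·AC·BA·AC
    A ↦ AC
    B ↦ BA
    C ↦ B

A->AC, B->BA, C->B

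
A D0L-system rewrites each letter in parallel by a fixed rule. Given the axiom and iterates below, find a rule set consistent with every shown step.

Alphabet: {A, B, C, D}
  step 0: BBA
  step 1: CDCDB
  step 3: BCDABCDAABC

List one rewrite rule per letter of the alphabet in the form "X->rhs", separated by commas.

  step 0 ⇒ step 1: BBA ⇒ CD·CD·B
    A ↦ B
    B ↦ CD
    C ↦ A  (constrained at step 1)
    D ↦ BC  (constrained at step 1)

A->B, B->CD, C->A, D->BC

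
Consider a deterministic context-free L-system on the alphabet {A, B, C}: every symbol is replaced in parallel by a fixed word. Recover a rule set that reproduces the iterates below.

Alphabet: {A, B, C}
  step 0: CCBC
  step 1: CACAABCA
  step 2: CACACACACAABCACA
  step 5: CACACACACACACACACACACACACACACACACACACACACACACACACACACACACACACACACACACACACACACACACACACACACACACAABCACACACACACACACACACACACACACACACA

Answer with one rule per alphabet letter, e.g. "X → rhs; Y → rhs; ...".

A->CA, B->AB, C->CA

  step 1 ⇒ step 2: CACAABCA ⇒ CA·CA·CA·CA·CA·AB·CA·CA
    A ↦ CA
    B ↦ AB
    C ↦ CA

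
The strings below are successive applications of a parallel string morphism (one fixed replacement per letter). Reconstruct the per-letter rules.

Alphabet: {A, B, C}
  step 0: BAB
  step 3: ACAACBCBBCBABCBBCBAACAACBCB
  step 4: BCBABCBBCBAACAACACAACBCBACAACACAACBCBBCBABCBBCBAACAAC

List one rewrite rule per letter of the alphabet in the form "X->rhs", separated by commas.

  step 3 ⇒ step 4: ACAACBCBBCBABCBBCBAACAACBCB ⇒ BCB·A·BCB·BCB·A·AC·A·AC·AC·A·AC·BCB·AC·A·AC·AC·A·AC·BCB·BCB·A·BCB·BCB·A·AC·A·AC
    A ↦ BCB
    B ↦ AC
    C ↦ A

A->BCB, B->AC, C->A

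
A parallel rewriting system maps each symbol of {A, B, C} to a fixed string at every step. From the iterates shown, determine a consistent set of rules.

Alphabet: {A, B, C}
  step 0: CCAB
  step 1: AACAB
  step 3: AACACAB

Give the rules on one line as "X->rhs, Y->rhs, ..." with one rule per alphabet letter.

  step 0 ⇒ step 1: CCAB ⇒ A·A·C·AB
    A ↦ C
    B ↦ AB
    C ↦ A

A->C, B->AB, C->A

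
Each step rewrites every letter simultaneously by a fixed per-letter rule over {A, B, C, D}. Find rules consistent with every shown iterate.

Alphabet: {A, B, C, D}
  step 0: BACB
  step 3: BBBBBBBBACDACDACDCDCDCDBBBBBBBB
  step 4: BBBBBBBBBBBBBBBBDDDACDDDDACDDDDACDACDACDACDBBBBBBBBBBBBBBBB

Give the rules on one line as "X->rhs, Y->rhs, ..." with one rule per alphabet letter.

  step 3 ⇒ step 4: BBBBBBBBACDACDACDCDCDCDBBBBBBBB ⇒ BB·BB·BB·BB·BB·BB·BB·BB·DDD·A·CD·DDD·A·CD·DDD·A·CD·A·CD·A·CD·A·CD·BB·BB·BB·BB·BB·BB·BB·BB
    A ↦ DDD
    B ↦ BB
    C ↦ A
    D ↦ CD

A->DDD, B->BB, C->A, D->CD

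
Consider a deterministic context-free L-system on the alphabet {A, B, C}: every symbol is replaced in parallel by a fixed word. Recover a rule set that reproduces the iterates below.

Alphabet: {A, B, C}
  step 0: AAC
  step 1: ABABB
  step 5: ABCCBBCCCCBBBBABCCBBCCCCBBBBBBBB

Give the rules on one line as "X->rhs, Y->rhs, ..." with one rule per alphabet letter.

  step 0 ⇒ step 1: AAC ⇒ AB·AB·B
    A ↦ AB
    C ↦ B
    B ↦ CC  (constrained at step 1)

A->AB, B->CC, C->B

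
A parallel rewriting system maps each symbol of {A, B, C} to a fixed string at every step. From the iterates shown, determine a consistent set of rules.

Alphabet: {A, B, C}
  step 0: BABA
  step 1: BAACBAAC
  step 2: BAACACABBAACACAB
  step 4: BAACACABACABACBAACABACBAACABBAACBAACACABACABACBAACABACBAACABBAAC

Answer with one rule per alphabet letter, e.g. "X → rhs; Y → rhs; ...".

A->AC, B->BA, C->AB

  step 1 ⇒ step 2: BAACBAAC ⇒ BA·AC·AC·AB·BA·AC·AC·AB
    A ↦ AC
    B ↦ BA
    C ↦ AB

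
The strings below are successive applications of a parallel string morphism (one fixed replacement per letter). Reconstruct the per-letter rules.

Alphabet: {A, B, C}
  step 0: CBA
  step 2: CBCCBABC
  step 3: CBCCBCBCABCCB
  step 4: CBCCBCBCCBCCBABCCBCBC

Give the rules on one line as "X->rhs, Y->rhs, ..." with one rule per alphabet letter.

  step 3 ⇒ step 4: CBCCBCBCABCCB ⇒ CB·C·CB·CB·C·CB·C·CB·AB·C·CB·CB·C
    A ↦ AB
    B ↦ C
    C ↦ CB

A->AB, B->C, C->CB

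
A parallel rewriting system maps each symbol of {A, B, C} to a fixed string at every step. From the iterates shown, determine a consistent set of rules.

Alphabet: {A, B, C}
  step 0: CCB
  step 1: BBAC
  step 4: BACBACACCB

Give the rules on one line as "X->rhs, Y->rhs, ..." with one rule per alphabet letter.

A->C, B->AC, C->B

  step 0 ⇒ step 1: CCB ⇒ B·B·AC
    B ↦ AC
    C ↦ B
    A ↦ C  (constrained at step 1)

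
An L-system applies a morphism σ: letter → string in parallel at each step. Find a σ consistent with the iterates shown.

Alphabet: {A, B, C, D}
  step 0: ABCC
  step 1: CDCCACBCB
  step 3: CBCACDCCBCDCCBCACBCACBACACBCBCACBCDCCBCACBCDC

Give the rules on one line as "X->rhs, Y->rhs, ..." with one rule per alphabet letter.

A->CDC, B->CA, C->CB, D->ACA

  step 0 ⇒ step 1: ABCC ⇒ CDC·CA·CB·CB
    A ↦ CDC
    B ↦ CA
    C ↦ CB
    D ↦ ACA  (constrained at step 1)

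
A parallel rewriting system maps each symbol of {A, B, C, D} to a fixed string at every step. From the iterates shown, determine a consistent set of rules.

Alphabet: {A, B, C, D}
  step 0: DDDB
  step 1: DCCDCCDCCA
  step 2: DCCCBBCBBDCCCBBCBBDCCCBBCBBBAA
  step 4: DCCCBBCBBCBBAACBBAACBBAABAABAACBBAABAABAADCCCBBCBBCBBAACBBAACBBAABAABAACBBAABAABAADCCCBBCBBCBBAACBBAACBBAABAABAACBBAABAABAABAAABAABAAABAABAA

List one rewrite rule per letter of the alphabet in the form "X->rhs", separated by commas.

A->BAA, B->A, C->CBB, D->DCC

  step 1 ⇒ step 2: DCCDCCDCCA ⇒ DCC·CBB·CBB·DCC·CBB·CBB·DCC·CBB·CBB·BAA
    A ↦ BAA
    C ↦ CBB
    D ↦ DCC
  step 0 ⇒ step 1: DDDB ⇒ DCC·DCC·DCC·A
    B ↦ A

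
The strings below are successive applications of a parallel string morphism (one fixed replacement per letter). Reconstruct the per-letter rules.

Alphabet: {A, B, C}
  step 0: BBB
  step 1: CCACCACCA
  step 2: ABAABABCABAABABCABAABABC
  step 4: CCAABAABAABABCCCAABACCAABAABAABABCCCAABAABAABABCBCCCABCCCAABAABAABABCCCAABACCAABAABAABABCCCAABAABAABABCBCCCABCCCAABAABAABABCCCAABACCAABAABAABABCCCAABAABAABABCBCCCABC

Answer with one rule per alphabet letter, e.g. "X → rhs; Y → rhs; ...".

A->BC, B->CCA, C->ABA

  step 1 ⇒ step 2: CCACCACCA ⇒ ABA·ABA·BC·ABA·ABA·BC·ABA·ABA·BC
    A ↦ BC
    C ↦ ABA
  step 0 ⇒ step 1: BBB ⇒ CCA·CCA·CCA
    B ↦ CCA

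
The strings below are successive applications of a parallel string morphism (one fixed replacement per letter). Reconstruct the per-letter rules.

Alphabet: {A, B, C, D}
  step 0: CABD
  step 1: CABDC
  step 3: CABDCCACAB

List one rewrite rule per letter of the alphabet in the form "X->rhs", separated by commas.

A->B, B->D, C->CA, D->C

  step 0 ⇒ step 1: CABD ⇒ CA·B·D·C
    A ↦ B
    B ↦ D
    C ↦ CA
    D ↦ C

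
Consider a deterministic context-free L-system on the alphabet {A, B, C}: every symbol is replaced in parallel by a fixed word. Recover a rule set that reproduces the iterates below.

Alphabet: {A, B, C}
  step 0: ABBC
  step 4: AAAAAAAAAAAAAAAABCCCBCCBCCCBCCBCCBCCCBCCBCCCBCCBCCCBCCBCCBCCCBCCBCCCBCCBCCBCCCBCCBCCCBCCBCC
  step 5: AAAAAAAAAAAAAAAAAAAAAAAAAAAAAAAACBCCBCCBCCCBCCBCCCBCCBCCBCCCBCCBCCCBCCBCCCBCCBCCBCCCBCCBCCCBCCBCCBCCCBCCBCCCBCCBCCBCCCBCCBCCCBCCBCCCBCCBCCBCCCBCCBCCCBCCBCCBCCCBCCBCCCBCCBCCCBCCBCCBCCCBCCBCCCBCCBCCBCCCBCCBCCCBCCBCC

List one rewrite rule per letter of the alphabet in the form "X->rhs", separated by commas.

  step 4 ⇒ step 5: AAAAAAAAAAAAAAAABCCCBCCBCCCBCCBCCBCCCBCCBCCCBCCBCCCBCCBCCBCCCBCCBCCCBCCBCCBCCCBCCBCCCBCCBCC ⇒ AA·AA·AA·AA·AA·AA·AA·AA·AA·AA·AA·AA·AA·AA·AA·AA·C·BCC·BCC·BCC·C·BCC·BCC·C·BCC·BCC·BCC·C·BCC·BCC·C·BCC·BCC·C·BCC·BCC·BCC·C·BCC·BCC·C·BCC·BCC·BCC·C·BCC·BCC·C·BCC·BCC·BCC·C·BCC·BCC·C·BCC·BCC·C·BCC·BCC·BCC·C·BCC·BCC·C·BCC·BCC·BCC·C·BCC·BCC·C·BCC·BCC·C·BCC·BCC·BCC·C·BCC·BCC·C·BCC·BCC·BCC·C·BCC·BCC·C·BCC·BCC
    A ↦ AA
    B ↦ C
    C ↦ BCC

A->AA, B->C, C->BCC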